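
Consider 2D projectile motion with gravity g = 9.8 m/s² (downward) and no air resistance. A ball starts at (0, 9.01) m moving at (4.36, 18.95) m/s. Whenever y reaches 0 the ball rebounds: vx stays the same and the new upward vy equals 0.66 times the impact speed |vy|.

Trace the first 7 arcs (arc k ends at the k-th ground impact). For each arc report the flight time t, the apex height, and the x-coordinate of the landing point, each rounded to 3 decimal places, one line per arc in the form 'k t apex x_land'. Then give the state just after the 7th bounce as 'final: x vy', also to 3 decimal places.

1 4.295 27.332 18.728
2 3.118 11.906 32.320
3 2.058 5.186 41.291
4 1.358 2.259 47.212
5 0.896 0.984 51.120
6 0.592 0.429 53.699
7 0.390 0.187 55.401
final: 55.401 1.263

Arc 1: start y=9.010, vy=18.950 → t=4.295, apex=27.332, x_land=18.728, impact vy=-23.145
  bounce: vy ← 0.66·23.145 = 15.276
Arc 2: start y=0.000, vy=15.276 → t=3.118, apex=11.906, x_land=32.320, impact vy=-15.276
  bounce: vy ← 0.66·15.276 = 10.082
Arc 3: start y=0.000, vy=10.082 → t=2.058, apex=5.186, x_land=41.291, impact vy=-10.082
  bounce: vy ← 0.66·10.082 = 6.654
Arc 4: start y=0.000, vy=6.654 → t=1.358, apex=2.259, x_land=47.212, impact vy=-6.654
  bounce: vy ← 0.66·6.654 = 4.392
Arc 5: start y=0.000, vy=4.392 → t=0.896, apex=0.984, x_land=51.120, impact vy=-4.392
  bounce: vy ← 0.66·4.392 = 2.899
Arc 6: start y=0.000, vy=2.899 → t=0.592, apex=0.429, x_land=53.699, impact vy=-2.899
  bounce: vy ← 0.66·2.899 = 1.913
Arc 7: start y=0.000, vy=1.913 → t=0.390, apex=0.187, x_land=55.401, impact vy=-1.913
  bounce: vy ← 0.66·1.913 = 1.263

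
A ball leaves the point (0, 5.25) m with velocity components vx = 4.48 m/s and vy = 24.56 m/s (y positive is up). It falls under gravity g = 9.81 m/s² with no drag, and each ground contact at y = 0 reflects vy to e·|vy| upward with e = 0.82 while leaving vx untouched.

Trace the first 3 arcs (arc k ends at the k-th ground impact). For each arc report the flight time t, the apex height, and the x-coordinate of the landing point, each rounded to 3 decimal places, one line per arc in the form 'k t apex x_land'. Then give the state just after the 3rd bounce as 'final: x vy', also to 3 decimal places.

1 5.212 35.994 23.352
2 4.443 24.202 43.255
3 3.643 16.274 59.575
final: 59.575 14.652

Arc 1: start y=5.250, vy=24.560 → t=5.212, apex=35.994, x_land=23.352, impact vy=-26.574
  bounce: vy ← 0.82·26.574 = 21.791
Arc 2: start y=0.000, vy=21.791 → t=4.443, apex=24.202, x_land=43.255, impact vy=-21.791
  bounce: vy ← 0.82·21.791 = 17.869
Arc 3: start y=0.000, vy=17.869 → t=3.643, apex=16.274, x_land=59.575, impact vy=-17.869
  bounce: vy ← 0.82·17.869 = 14.652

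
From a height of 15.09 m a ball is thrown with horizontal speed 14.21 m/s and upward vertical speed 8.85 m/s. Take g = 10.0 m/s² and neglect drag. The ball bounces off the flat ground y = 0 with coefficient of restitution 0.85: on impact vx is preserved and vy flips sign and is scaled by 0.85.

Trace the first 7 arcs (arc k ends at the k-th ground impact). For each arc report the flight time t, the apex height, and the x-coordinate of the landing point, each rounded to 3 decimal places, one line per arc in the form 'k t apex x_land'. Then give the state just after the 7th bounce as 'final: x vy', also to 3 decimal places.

1 2.835 19.006 40.281
2 3.314 13.732 87.379
3 2.817 9.921 127.412
4 2.395 7.168 161.441
5 2.035 5.179 190.365
6 1.730 3.742 214.951
7 1.471 2.703 235.848
final: 235.848 6.250

Arc 1: start y=15.090, vy=8.850 → t=2.835, apex=19.006, x_land=40.281, impact vy=-19.497
  bounce: vy ← 0.85·19.497 = 16.572
Arc 2: start y=0.000, vy=16.572 → t=3.314, apex=13.732, x_land=87.379, impact vy=-16.572
  bounce: vy ← 0.85·16.572 = 14.086
Arc 3: start y=0.000, vy=14.086 → t=2.817, apex=9.921, x_land=127.412, impact vy=-14.086
  bounce: vy ← 0.85·14.086 = 11.973
Arc 4: start y=0.000, vy=11.973 → t=2.395, apex=7.168, x_land=161.441, impact vy=-11.973
  bounce: vy ← 0.85·11.973 = 10.177
Arc 5: start y=0.000, vy=10.177 → t=2.035, apex=5.179, x_land=190.365, impact vy=-10.177
  bounce: vy ← 0.85·10.177 = 8.651
Arc 6: start y=0.000, vy=8.651 → t=1.730, apex=3.742, x_land=214.951, impact vy=-8.651
  bounce: vy ← 0.85·8.651 = 7.353
Arc 7: start y=0.000, vy=7.353 → t=1.471, apex=2.703, x_land=235.848, impact vy=-7.353
  bounce: vy ← 0.85·7.353 = 6.250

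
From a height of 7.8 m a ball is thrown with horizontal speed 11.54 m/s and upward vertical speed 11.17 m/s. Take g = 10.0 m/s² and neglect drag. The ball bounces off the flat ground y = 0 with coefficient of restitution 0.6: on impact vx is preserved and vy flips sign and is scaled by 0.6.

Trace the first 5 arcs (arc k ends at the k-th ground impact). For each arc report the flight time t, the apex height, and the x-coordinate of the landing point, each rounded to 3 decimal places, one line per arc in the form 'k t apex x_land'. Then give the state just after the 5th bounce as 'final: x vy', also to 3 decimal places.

1 2.793 14.038 32.227
2 2.011 5.054 55.431
3 1.206 1.819 69.353
4 0.724 0.655 77.706
5 0.434 0.236 82.719
final: 82.719 1.303

Arc 1: start y=7.800, vy=11.170 → t=2.793, apex=14.038, x_land=32.227, impact vy=-16.756
  bounce: vy ← 0.6·16.756 = 10.054
Arc 2: start y=0.000, vy=10.054 → t=2.011, apex=5.054, x_land=55.431, impact vy=-10.054
  bounce: vy ← 0.6·10.054 = 6.032
Arc 3: start y=0.000, vy=6.032 → t=1.206, apex=1.819, x_land=69.353, impact vy=-6.032
  bounce: vy ← 0.6·6.032 = 3.619
Arc 4: start y=0.000, vy=3.619 → t=0.724, apex=0.655, x_land=77.706, impact vy=-3.619
  bounce: vy ← 0.6·3.619 = 2.172
Arc 5: start y=0.000, vy=2.172 → t=0.434, apex=0.236, x_land=82.719, impact vy=-2.172
  bounce: vy ← 0.6·2.172 = 1.303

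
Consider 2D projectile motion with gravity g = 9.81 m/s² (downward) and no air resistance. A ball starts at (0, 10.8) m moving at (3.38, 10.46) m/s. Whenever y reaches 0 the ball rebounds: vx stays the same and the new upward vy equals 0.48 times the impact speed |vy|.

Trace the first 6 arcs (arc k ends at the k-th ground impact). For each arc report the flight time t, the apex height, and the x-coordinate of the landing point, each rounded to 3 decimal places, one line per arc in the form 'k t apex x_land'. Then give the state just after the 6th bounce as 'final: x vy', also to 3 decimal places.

1 2.893 16.377 9.780
2 1.754 3.773 15.709
3 0.842 0.869 18.555
4 0.404 0.200 19.921
5 0.194 0.046 20.577
6 0.093 0.011 20.891
final: 20.891 0.219

Arc 1: start y=10.800, vy=10.460 → t=2.893, apex=16.377, x_land=9.780, impact vy=-17.925
  bounce: vy ← 0.48·17.925 = 8.604
Arc 2: start y=0.000, vy=8.604 → t=1.754, apex=3.773, x_land=15.709, impact vy=-8.604
  bounce: vy ← 0.48·8.604 = 4.130
Arc 3: start y=0.000, vy=4.130 → t=0.842, apex=0.869, x_land=18.555, impact vy=-4.130
  bounce: vy ← 0.48·4.130 = 1.982
Arc 4: start y=0.000, vy=1.982 → t=0.404, apex=0.200, x_land=19.921, impact vy=-1.982
  bounce: vy ← 0.48·1.982 = 0.952
Arc 5: start y=0.000, vy=0.952 → t=0.194, apex=0.046, x_land=20.577, impact vy=-0.952
  bounce: vy ← 0.48·0.952 = 0.457
Arc 6: start y=0.000, vy=0.457 → t=0.093, apex=0.011, x_land=20.891, impact vy=-0.457
  bounce: vy ← 0.48·0.457 = 0.219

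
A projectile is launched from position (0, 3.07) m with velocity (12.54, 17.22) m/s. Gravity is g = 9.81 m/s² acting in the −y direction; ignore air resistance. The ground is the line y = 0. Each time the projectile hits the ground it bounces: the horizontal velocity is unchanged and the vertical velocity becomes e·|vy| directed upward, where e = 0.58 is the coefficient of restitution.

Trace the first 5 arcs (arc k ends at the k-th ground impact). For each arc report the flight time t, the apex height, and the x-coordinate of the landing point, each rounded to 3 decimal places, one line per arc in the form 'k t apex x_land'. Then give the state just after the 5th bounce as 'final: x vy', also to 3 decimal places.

1 3.681 18.184 46.157
2 2.233 6.117 74.164
3 1.295 2.058 90.409
4 0.751 0.692 99.830
5 0.436 0.233 105.295
final: 105.295 1.240

Arc 1: start y=3.070, vy=17.220 → t=3.681, apex=18.184, x_land=46.157, impact vy=-18.888
  bounce: vy ← 0.58·18.888 = 10.955
Arc 2: start y=0.000, vy=10.955 → t=2.233, apex=6.117, x_land=74.164, impact vy=-10.955
  bounce: vy ← 0.58·10.955 = 6.354
Arc 3: start y=0.000, vy=6.354 → t=1.295, apex=2.058, x_land=90.409, impact vy=-6.354
  bounce: vy ← 0.58·6.354 = 3.685
Arc 4: start y=0.000, vy=3.685 → t=0.751, apex=0.692, x_land=99.830, impact vy=-3.685
  bounce: vy ← 0.58·3.685 = 2.137
Arc 5: start y=0.000, vy=2.137 → t=0.436, apex=0.233, x_land=105.295, impact vy=-2.137
  bounce: vy ← 0.58·2.137 = 1.240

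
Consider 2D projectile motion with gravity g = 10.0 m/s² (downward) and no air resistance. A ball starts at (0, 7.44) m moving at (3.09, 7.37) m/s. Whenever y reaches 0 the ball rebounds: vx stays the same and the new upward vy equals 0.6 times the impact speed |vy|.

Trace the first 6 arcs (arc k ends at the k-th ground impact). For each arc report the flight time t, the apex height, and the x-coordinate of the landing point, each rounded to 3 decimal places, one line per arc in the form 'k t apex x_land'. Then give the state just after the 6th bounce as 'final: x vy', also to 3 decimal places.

Arc 1: start y=7.440, vy=7.370 → t=2.162, apex=10.156, x_land=6.681, impact vy=-14.252
  bounce: vy ← 0.6·14.252 = 8.551
Arc 2: start y=0.000, vy=8.551 → t=1.710, apex=3.656, x_land=11.966, impact vy=-8.551
  bounce: vy ← 0.6·8.551 = 5.131
Arc 3: start y=0.000, vy=5.131 → t=1.026, apex=1.316, x_land=15.137, impact vy=-5.131
  bounce: vy ← 0.6·5.131 = 3.078
Arc 4: start y=0.000, vy=3.078 → t=0.616, apex=0.474, x_land=17.039, impact vy=-3.078
  bounce: vy ← 0.6·3.078 = 1.847
Arc 5: start y=0.000, vy=1.847 → t=0.369, apex=0.171, x_land=18.180, impact vy=-1.847
  bounce: vy ← 0.6·1.847 = 1.108
Arc 6: start y=0.000, vy=1.108 → t=0.222, apex=0.061, x_land=18.865, impact vy=-1.108
  bounce: vy ← 0.6·1.108 = 0.665

1 2.162 10.156 6.681
2 1.710 3.656 11.966
3 1.026 1.316 15.137
4 0.616 0.474 17.039
5 0.369 0.171 18.180
6 0.222 0.061 18.865
final: 18.865 0.665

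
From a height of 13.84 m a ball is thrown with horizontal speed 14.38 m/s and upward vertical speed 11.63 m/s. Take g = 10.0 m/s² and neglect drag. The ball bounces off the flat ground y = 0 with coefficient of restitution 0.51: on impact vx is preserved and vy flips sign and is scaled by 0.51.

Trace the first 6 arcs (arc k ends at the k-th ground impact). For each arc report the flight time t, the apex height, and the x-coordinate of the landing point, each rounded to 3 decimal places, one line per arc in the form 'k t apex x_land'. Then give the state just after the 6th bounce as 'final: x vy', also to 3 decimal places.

Arc 1: start y=13.840, vy=11.630 → t=3.193, apex=20.603, x_land=45.914, impact vy=-20.299
  bounce: vy ← 0.51·20.299 = 10.353
Arc 2: start y=0.000, vy=10.353 → t=2.071, apex=5.359, x_land=75.688, impact vy=-10.353
  bounce: vy ← 0.51·10.353 = 5.280
Arc 3: start y=0.000, vy=5.280 → t=1.056, apex=1.394, x_land=90.873, impact vy=-5.280
  bounce: vy ← 0.51·5.280 = 2.693
Arc 4: start y=0.000, vy=2.693 → t=0.539, apex=0.363, x_land=98.617, impact vy=-2.693
  bounce: vy ← 0.51·2.693 = 1.373
Arc 5: start y=0.000, vy=1.373 → t=0.275, apex=0.094, x_land=102.567, impact vy=-1.373
  bounce: vy ← 0.51·1.373 = 0.700
Arc 6: start y=0.000, vy=0.700 → t=0.140, apex=0.025, x_land=104.581, impact vy=-0.700
  bounce: vy ← 0.51·0.700 = 0.357

1 3.193 20.603 45.914
2 2.071 5.359 75.688
3 1.056 1.394 90.873
4 0.539 0.363 98.617
5 0.275 0.094 102.567
6 0.140 0.025 104.581
final: 104.581 0.357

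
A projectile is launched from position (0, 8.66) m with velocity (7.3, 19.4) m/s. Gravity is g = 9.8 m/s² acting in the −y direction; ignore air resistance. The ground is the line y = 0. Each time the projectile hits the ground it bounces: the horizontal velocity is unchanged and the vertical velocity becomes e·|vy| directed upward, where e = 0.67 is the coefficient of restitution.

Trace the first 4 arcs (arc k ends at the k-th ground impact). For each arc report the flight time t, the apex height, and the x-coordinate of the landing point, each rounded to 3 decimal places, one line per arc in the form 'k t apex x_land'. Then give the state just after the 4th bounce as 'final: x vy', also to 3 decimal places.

1 4.364 27.862 31.858
2 3.195 12.507 55.184
3 2.141 5.615 70.812
4 1.434 2.520 81.283
final: 81.283 4.709

Arc 1: start y=8.660, vy=19.400 → t=4.364, apex=27.862, x_land=31.858, impact vy=-23.369
  bounce: vy ← 0.67·23.369 = 15.657
Arc 2: start y=0.000, vy=15.657 → t=3.195, apex=12.507, x_land=55.184, impact vy=-15.657
  bounce: vy ← 0.67·15.657 = 10.490
Arc 3: start y=0.000, vy=10.490 → t=2.141, apex=5.615, x_land=70.812, impact vy=-10.490
  bounce: vy ← 0.67·10.490 = 7.028
Arc 4: start y=0.000, vy=7.028 → t=1.434, apex=2.520, x_land=81.283, impact vy=-7.028
  bounce: vy ← 0.67·7.028 = 4.709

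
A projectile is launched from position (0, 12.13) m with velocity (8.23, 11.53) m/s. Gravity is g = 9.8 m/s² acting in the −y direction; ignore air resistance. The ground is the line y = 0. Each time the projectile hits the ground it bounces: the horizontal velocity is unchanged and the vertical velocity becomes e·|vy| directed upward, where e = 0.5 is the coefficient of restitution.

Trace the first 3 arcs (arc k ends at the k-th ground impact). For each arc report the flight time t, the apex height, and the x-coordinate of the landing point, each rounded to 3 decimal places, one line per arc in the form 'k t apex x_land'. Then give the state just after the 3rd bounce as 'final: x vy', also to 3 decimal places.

1 3.141 18.913 25.852
2 1.965 4.728 42.021
3 0.982 1.182 50.105
final: 50.105 2.407

Arc 1: start y=12.130, vy=11.530 → t=3.141, apex=18.913, x_land=25.852, impact vy=-19.253
  bounce: vy ← 0.5·19.253 = 9.627
Arc 2: start y=0.000, vy=9.627 → t=1.965, apex=4.728, x_land=42.021, impact vy=-9.627
  bounce: vy ← 0.5·9.627 = 4.813
Arc 3: start y=0.000, vy=4.813 → t=0.982, apex=1.182, x_land=50.105, impact vy=-4.813
  bounce: vy ← 0.5·4.813 = 2.407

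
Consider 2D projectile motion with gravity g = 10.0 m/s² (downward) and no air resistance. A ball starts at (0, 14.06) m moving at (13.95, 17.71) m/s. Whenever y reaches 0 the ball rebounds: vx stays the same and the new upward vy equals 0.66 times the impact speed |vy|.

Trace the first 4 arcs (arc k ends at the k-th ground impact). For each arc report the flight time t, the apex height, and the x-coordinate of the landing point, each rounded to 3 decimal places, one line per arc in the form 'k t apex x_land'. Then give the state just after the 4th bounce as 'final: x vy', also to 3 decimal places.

1 4.210 29.742 58.729
2 3.219 12.956 103.639
3 2.125 5.644 133.280
4 1.402 2.458 152.844
final: 152.844 4.628

Arc 1: start y=14.060, vy=17.710 → t=4.210, apex=29.742, x_land=58.729, impact vy=-24.389
  bounce: vy ← 0.66·24.389 = 16.097
Arc 2: start y=0.000, vy=16.097 → t=3.219, apex=12.956, x_land=103.639, impact vy=-16.097
  bounce: vy ← 0.66·16.097 = 10.624
Arc 3: start y=0.000, vy=10.624 → t=2.125, apex=5.644, x_land=133.280, impact vy=-10.624
  bounce: vy ← 0.66·10.624 = 7.012
Arc 4: start y=0.000, vy=7.012 → t=1.402, apex=2.458, x_land=152.844, impact vy=-7.012
  bounce: vy ← 0.66·7.012 = 4.628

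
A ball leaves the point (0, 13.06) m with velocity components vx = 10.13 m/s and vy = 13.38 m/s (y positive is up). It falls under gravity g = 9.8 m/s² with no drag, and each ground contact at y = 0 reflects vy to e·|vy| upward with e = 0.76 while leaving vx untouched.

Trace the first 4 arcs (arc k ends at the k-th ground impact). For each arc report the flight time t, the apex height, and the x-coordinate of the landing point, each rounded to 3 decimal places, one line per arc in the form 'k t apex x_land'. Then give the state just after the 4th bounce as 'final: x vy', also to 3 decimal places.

1 3.494 22.194 35.390
2 3.235 12.819 68.159
3 2.459 7.404 93.064
4 1.868 4.277 111.992
final: 111.992 6.958

Arc 1: start y=13.060, vy=13.380 → t=3.494, apex=22.194, x_land=35.390, impact vy=-20.857
  bounce: vy ← 0.76·20.857 = 15.851
Arc 2: start y=0.000, vy=15.851 → t=3.235, apex=12.819, x_land=68.159, impact vy=-15.851
  bounce: vy ← 0.76·15.851 = 12.047
Arc 3: start y=0.000, vy=12.047 → t=2.459, apex=7.404, x_land=93.064, impact vy=-12.047
  bounce: vy ← 0.76·12.047 = 9.156
Arc 4: start y=0.000, vy=9.156 → t=1.868, apex=4.277, x_land=111.992, impact vy=-9.156
  bounce: vy ← 0.76·9.156 = 6.958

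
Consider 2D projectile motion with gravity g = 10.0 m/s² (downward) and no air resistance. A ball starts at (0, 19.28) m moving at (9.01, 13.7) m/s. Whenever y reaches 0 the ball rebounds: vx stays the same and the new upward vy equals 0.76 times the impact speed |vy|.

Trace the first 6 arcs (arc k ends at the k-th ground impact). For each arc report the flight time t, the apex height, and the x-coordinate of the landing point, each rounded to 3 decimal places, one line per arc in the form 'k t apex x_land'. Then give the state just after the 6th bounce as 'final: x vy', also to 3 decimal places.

Arc 1: start y=19.280, vy=13.700 → t=3.764, apex=28.665, x_land=33.917, impact vy=-23.943
  bounce: vy ← 0.76·23.943 = 18.197
Arc 2: start y=0.000, vy=18.197 → t=3.639, apex=16.557, x_land=66.708, impact vy=-18.197
  bounce: vy ← 0.76·18.197 = 13.830
Arc 3: start y=0.000, vy=13.830 → t=2.766, apex=9.563, x_land=91.629, impact vy=-13.830
  bounce: vy ← 0.76·13.830 = 10.511
Arc 4: start y=0.000, vy=10.511 → t=2.102, apex=5.524, x_land=110.569, impact vy=-10.511
  bounce: vy ← 0.76·10.511 = 7.988
Arc 5: start y=0.000, vy=7.988 → t=1.598, apex=3.190, x_land=124.964, impact vy=-7.988
  bounce: vy ← 0.76·7.988 = 6.071
Arc 6: start y=0.000, vy=6.071 → t=1.214, apex=1.843, x_land=135.903, impact vy=-6.071
  bounce: vy ← 0.76·6.071 = 4.614

1 3.764 28.665 33.917
2 3.639 16.557 66.708
3 2.766 9.563 91.629
4 2.102 5.524 110.569
5 1.598 3.190 124.964
6 1.214 1.843 135.903
final: 135.903 4.614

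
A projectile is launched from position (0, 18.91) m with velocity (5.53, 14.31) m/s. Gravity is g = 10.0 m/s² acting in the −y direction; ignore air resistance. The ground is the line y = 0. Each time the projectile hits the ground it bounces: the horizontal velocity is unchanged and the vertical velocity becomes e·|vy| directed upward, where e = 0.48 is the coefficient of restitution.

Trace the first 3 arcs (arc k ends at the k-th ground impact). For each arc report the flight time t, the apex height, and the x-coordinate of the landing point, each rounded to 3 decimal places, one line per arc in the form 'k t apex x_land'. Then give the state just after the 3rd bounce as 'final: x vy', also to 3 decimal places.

1 3.845 29.149 21.266
2 2.318 6.716 34.084
3 1.113 1.547 40.236
final: 40.236 2.670

Arc 1: start y=18.910, vy=14.310 → t=3.845, apex=29.149, x_land=21.266, impact vy=-24.145
  bounce: vy ← 0.48·24.145 = 11.590
Arc 2: start y=0.000, vy=11.590 → t=2.318, apex=6.716, x_land=34.084, impact vy=-11.590
  bounce: vy ← 0.48·11.590 = 5.563
Arc 3: start y=0.000, vy=5.563 → t=1.113, apex=1.547, x_land=40.236, impact vy=-5.563
  bounce: vy ← 0.48·5.563 = 2.670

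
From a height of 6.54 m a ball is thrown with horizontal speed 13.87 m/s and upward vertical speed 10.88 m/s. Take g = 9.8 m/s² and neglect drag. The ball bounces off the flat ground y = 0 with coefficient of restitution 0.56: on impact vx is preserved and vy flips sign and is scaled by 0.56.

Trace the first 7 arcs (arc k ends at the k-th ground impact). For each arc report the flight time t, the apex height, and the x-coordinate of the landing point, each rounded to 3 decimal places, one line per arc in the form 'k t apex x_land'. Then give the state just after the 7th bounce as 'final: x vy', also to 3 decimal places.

1 2.712 12.580 37.622
2 1.795 3.945 62.512
3 1.005 1.237 76.451
4 0.563 0.388 84.256
5 0.315 0.122 88.627
6 0.176 0.038 91.075
7 0.099 0.012 92.446
final: 92.446 0.271

Arc 1: start y=6.540, vy=10.880 → t=2.712, apex=12.580, x_land=37.622, impact vy=-15.702
  bounce: vy ← 0.56·15.702 = 8.793
Arc 2: start y=0.000, vy=8.793 → t=1.795, apex=3.945, x_land=62.512, impact vy=-8.793
  bounce: vy ← 0.56·8.793 = 4.924
Arc 3: start y=0.000, vy=4.924 → t=1.005, apex=1.237, x_land=76.451, impact vy=-4.924
  bounce: vy ← 0.56·4.924 = 2.758
Arc 4: start y=0.000, vy=2.758 → t=0.563, apex=0.388, x_land=84.256, impact vy=-2.758
  bounce: vy ← 0.56·2.758 = 1.544
Arc 5: start y=0.000, vy=1.544 → t=0.315, apex=0.122, x_land=88.627, impact vy=-1.544
  bounce: vy ← 0.56·1.544 = 0.865
Arc 6: start y=0.000, vy=0.865 → t=0.176, apex=0.038, x_land=91.075, impact vy=-0.865
  bounce: vy ← 0.56·0.865 = 0.484
Arc 7: start y=0.000, vy=0.484 → t=0.099, apex=0.012, x_land=92.446, impact vy=-0.484
  bounce: vy ← 0.56·0.484 = 0.271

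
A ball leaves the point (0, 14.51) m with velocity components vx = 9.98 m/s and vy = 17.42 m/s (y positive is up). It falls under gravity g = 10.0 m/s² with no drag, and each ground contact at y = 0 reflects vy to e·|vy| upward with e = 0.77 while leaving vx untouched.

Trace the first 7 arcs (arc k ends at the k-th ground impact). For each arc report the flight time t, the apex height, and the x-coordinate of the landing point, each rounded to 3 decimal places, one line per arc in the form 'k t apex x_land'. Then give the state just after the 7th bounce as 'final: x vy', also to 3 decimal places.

Arc 1: start y=14.510, vy=17.420 → t=4.179, apex=29.683, x_land=41.701, impact vy=-24.365
  bounce: vy ← 0.77·24.365 = 18.761
Arc 2: start y=0.000, vy=18.761 → t=3.752, apex=17.599, x_land=79.149, impact vy=-18.761
  bounce: vy ← 0.77·18.761 = 14.446
Arc 3: start y=0.000, vy=14.446 → t=2.889, apex=10.434, x_land=107.983, impact vy=-14.446
  bounce: vy ← 0.77·14.446 = 11.123
Arc 4: start y=0.000, vy=11.123 → t=2.225, apex=6.187, x_land=130.185, impact vy=-11.123
  bounce: vy ← 0.77·11.123 = 8.565
Arc 5: start y=0.000, vy=8.565 → t=1.713, apex=3.668, x_land=147.281, impact vy=-8.565
  bounce: vy ← 0.77·8.565 = 6.595
Arc 6: start y=0.000, vy=6.595 → t=1.319, apex=2.175, x_land=160.445, impact vy=-6.595
  bounce: vy ← 0.77·6.595 = 5.078
Arc 7: start y=0.000, vy=5.078 → t=1.016, apex=1.289, x_land=170.581, impact vy=-5.078
  bounce: vy ← 0.77·5.078 = 3.910

1 4.179 29.683 41.701
2 3.752 17.599 79.149
3 2.889 10.434 107.983
4 2.225 6.187 130.185
5 1.713 3.668 147.281
6 1.319 2.175 160.445
7 1.016 1.289 170.581
final: 170.581 3.910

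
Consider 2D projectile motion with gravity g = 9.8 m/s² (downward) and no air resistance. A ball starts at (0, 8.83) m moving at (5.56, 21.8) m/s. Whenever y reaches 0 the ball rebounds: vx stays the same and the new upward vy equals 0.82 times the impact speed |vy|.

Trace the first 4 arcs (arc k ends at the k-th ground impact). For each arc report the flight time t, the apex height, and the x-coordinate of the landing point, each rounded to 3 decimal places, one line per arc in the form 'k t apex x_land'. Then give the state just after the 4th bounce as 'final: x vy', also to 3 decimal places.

1 4.823 33.077 26.814
2 4.261 22.241 50.505
3 3.494 14.955 69.931
4 2.865 10.056 85.861
final: 85.861 11.512

Arc 1: start y=8.830, vy=21.800 → t=4.823, apex=33.077, x_land=26.814, impact vy=-25.462
  bounce: vy ← 0.82·25.462 = 20.879
Arc 2: start y=0.000, vy=20.879 → t=4.261, apex=22.241, x_land=50.505, impact vy=-20.879
  bounce: vy ← 0.82·20.879 = 17.121
Arc 3: start y=0.000, vy=17.121 → t=3.494, apex=14.955, x_land=69.931, impact vy=-17.121
  bounce: vy ← 0.82·17.121 = 14.039
Arc 4: start y=0.000, vy=14.039 → t=2.865, apex=10.056, x_land=85.861, impact vy=-14.039
  bounce: vy ← 0.82·14.039 = 11.512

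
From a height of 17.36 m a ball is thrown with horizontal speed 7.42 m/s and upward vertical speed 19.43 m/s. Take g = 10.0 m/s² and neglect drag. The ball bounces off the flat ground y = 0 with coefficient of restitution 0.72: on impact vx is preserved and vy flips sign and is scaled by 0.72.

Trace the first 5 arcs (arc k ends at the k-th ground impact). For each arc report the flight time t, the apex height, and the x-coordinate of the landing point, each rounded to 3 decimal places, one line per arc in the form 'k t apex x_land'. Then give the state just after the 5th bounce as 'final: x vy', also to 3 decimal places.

1 4.635 36.236 34.392
2 3.877 18.785 63.156
3 2.791 9.738 83.867
4 2.010 5.048 98.778
5 1.447 2.617 109.514
final: 109.514 5.209

Arc 1: start y=17.360, vy=19.430 → t=4.635, apex=36.236, x_land=34.392, impact vy=-26.921
  bounce: vy ← 0.72·26.921 = 19.383
Arc 2: start y=0.000, vy=19.383 → t=3.877, apex=18.785, x_land=63.156, impact vy=-19.383
  bounce: vy ← 0.72·19.383 = 13.956
Arc 3: start y=0.000, vy=13.956 → t=2.791, apex=9.738, x_land=83.867, impact vy=-13.956
  bounce: vy ← 0.72·13.956 = 10.048
Arc 4: start y=0.000, vy=10.048 → t=2.010, apex=5.048, x_land=98.778, impact vy=-10.048
  bounce: vy ← 0.72·10.048 = 7.235
Arc 5: start y=0.000, vy=7.235 → t=1.447, apex=2.617, x_land=109.514, impact vy=-7.235
  bounce: vy ← 0.72·7.235 = 5.209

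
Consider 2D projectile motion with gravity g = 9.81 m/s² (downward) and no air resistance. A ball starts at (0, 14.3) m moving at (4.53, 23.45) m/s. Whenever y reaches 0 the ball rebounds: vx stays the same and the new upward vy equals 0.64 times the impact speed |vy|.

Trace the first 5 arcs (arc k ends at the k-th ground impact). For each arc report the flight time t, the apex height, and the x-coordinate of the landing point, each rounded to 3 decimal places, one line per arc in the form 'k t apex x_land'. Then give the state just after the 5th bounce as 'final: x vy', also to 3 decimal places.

Arc 1: start y=14.300, vy=23.450 → t=5.328, apex=42.328, x_land=24.136, impact vy=-28.818
  bounce: vy ← 0.64·28.818 = 18.443
Arc 2: start y=0.000, vy=18.443 → t=3.760, apex=17.337, x_land=41.169, impact vy=-18.443
  bounce: vy ← 0.64·18.443 = 11.804
Arc 3: start y=0.000, vy=11.804 → t=2.406, apex=7.101, x_land=52.071, impact vy=-11.804
  bounce: vy ← 0.64·11.804 = 7.554
Arc 4: start y=0.000, vy=7.554 → t=1.540, apex=2.909, x_land=59.048, impact vy=-7.554
  bounce: vy ← 0.64·7.554 = 4.835
Arc 5: start y=0.000, vy=4.835 → t=0.986, apex=1.191, x_land=63.513, impact vy=-4.835
  bounce: vy ← 0.64·4.835 = 3.094

1 5.328 42.328 24.136
2 3.760 17.337 41.169
3 2.406 7.101 52.071
4 1.540 2.909 59.048
5 0.986 1.191 63.513
final: 63.513 3.094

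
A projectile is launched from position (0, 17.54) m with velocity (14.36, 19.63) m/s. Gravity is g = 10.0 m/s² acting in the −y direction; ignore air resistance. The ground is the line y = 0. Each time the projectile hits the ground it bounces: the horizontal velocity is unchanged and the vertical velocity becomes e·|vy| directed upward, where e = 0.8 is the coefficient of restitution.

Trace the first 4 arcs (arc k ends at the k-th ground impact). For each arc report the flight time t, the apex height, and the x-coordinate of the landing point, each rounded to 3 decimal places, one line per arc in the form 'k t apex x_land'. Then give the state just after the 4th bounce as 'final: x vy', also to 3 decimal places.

1 4.676 36.807 67.150
2 4.341 23.556 129.488
3 3.473 15.076 179.359
4 2.778 9.649 219.255
final: 219.255 11.113

Arc 1: start y=17.540, vy=19.630 → t=4.676, apex=36.807, x_land=67.150, impact vy=-27.132
  bounce: vy ← 0.8·27.132 = 21.705
Arc 2: start y=0.000, vy=21.705 → t=4.341, apex=23.556, x_land=129.488, impact vy=-21.705
  bounce: vy ← 0.8·21.705 = 17.364
Arc 3: start y=0.000, vy=17.364 → t=3.473, apex=15.076, x_land=179.359, impact vy=-17.364
  bounce: vy ← 0.8·17.364 = 13.892
Arc 4: start y=0.000, vy=13.892 → t=2.778, apex=9.649, x_land=219.255, impact vy=-13.892
  bounce: vy ← 0.8·13.892 = 11.113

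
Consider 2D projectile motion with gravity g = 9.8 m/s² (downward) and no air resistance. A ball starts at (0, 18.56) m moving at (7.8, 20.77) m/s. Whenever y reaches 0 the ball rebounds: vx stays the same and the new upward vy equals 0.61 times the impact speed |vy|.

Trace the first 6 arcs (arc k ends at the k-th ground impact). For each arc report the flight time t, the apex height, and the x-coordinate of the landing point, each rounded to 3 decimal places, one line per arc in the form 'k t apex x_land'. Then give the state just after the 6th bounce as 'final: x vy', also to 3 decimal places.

1 4.997 40.570 38.975
2 3.510 15.096 66.357
3 2.141 5.617 83.059
4 1.306 2.090 93.248
5 0.797 0.778 99.463
6 0.486 0.289 103.254
final: 103.254 1.453

Arc 1: start y=18.560, vy=20.770 → t=4.997, apex=40.570, x_land=38.975, impact vy=-28.199
  bounce: vy ← 0.61·28.199 = 17.201
Arc 2: start y=0.000, vy=17.201 → t=3.510, apex=15.096, x_land=66.357, impact vy=-17.201
  bounce: vy ← 0.61·17.201 = 10.493
Arc 3: start y=0.000, vy=10.493 → t=2.141, apex=5.617, x_land=83.059, impact vy=-10.493
  bounce: vy ← 0.61·10.493 = 6.401
Arc 4: start y=0.000, vy=6.401 → t=1.306, apex=2.090, x_land=93.248, impact vy=-6.401
  bounce: vy ← 0.61·6.401 = 3.904
Arc 5: start y=0.000, vy=3.904 → t=0.797, apex=0.778, x_land=99.463, impact vy=-3.904
  bounce: vy ← 0.61·3.904 = 2.382
Arc 6: start y=0.000, vy=2.382 → t=0.486, apex=0.289, x_land=103.254, impact vy=-2.382
  bounce: vy ← 0.61·2.382 = 1.453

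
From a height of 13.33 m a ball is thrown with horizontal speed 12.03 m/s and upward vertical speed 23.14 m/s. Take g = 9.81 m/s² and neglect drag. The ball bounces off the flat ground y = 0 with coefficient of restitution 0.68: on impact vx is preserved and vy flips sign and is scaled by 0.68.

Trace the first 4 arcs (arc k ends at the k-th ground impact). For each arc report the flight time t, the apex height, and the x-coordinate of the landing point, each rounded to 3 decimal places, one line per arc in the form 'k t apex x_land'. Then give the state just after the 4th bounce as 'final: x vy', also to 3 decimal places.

Arc 1: start y=13.330, vy=23.140 → t=5.237, apex=40.622, x_land=62.996, impact vy=-28.231
  bounce: vy ← 0.68·28.231 = 19.197
Arc 2: start y=0.000, vy=19.197 → t=3.914, apex=18.783, x_land=110.079, impact vy=-19.197
  bounce: vy ← 0.68·19.197 = 13.054
Arc 3: start y=0.000, vy=13.054 → t=2.661, apex=8.685, x_land=142.096, impact vy=-13.054
  bounce: vy ← 0.68·13.054 = 8.877
Arc 4: start y=0.000, vy=8.877 → t=1.810, apex=4.016, x_land=163.867, impact vy=-8.877
  bounce: vy ← 0.68·8.877 = 6.036

1 5.237 40.622 62.996
2 3.914 18.783 110.079
3 2.661 8.685 142.096
4 1.810 4.016 163.867
final: 163.867 6.036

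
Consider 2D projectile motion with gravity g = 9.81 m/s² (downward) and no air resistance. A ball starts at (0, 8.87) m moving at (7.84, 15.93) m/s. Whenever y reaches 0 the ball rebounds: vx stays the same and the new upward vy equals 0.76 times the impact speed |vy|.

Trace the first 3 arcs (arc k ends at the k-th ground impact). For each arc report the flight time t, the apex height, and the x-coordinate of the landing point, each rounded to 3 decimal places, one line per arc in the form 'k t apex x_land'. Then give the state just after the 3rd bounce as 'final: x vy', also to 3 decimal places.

Arc 1: start y=8.870, vy=15.930 → t=3.732, apex=21.804, x_land=29.261, impact vy=-20.683
  bounce: vy ← 0.76·20.683 = 15.719
Arc 2: start y=0.000, vy=15.719 → t=3.205, apex=12.594, x_land=54.386, impact vy=-15.719
  bounce: vy ← 0.76·15.719 = 11.947
Arc 3: start y=0.000, vy=11.947 → t=2.436, apex=7.274, x_land=73.481, impact vy=-11.947
  bounce: vy ← 0.76·11.947 = 9.079

1 3.732 21.804 29.261
2 3.205 12.594 54.386
3 2.436 7.274 73.481
final: 73.481 9.079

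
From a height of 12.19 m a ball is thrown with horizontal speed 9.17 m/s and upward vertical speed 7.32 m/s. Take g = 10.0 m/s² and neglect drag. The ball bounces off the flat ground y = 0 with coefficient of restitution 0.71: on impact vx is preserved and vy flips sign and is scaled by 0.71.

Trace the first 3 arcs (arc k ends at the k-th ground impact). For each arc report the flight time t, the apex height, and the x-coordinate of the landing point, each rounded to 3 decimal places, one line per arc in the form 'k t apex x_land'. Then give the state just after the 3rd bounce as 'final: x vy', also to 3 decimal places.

Arc 1: start y=12.190, vy=7.320 → t=2.456, apex=14.869, x_land=22.526, impact vy=-17.245
  bounce: vy ← 0.71·17.245 = 12.244
Arc 2: start y=0.000, vy=12.244 → t=2.449, apex=7.496, x_land=44.981, impact vy=-12.244
  bounce: vy ← 0.71·12.244 = 8.693
Arc 3: start y=0.000, vy=8.693 → t=1.739, apex=3.778, x_land=60.924, impact vy=-8.693
  bounce: vy ← 0.71·8.693 = 6.172

1 2.456 14.869 22.526
2 2.449 7.496 44.981
3 1.739 3.778 60.924
final: 60.924 6.172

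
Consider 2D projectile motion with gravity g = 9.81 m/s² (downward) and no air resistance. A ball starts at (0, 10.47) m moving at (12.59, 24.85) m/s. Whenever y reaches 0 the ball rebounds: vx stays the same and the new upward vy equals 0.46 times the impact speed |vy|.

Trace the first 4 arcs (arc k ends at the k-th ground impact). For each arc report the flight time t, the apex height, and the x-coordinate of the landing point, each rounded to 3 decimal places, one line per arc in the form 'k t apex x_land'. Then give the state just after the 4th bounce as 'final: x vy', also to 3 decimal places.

Arc 1: start y=10.470, vy=24.850 → t=5.457, apex=41.944, x_land=68.709, impact vy=-28.687
  bounce: vy ← 0.46·28.687 = 13.196
Arc 2: start y=0.000, vy=13.196 → t=2.690, apex=8.875, x_land=102.580, impact vy=-13.196
  bounce: vy ← 0.46·13.196 = 6.070
Arc 3: start y=0.000, vy=6.070 → t=1.238, apex=1.878, x_land=118.160, impact vy=-6.070
  bounce: vy ← 0.46·6.070 = 2.792
Arc 4: start y=0.000, vy=2.792 → t=0.569, apex=0.397, x_land=125.328, impact vy=-2.792
  bounce: vy ← 0.46·2.792 = 1.284

1 5.457 41.944 68.709
2 2.690 8.875 102.580
3 1.238 1.878 118.160
4 0.569 0.397 125.328
final: 125.328 1.284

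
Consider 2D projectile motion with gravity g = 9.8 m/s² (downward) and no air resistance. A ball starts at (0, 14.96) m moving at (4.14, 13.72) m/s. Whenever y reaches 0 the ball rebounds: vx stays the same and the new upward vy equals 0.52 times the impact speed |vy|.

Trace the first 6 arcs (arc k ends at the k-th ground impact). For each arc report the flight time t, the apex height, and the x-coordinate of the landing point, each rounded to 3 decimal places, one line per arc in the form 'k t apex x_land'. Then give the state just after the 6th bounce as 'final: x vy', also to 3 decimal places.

Arc 1: start y=14.960, vy=13.720 → t=3.639, apex=24.564, x_land=15.065, impact vy=-21.942
  bounce: vy ← 0.52·21.942 = 11.410
Arc 2: start y=0.000, vy=11.410 → t=2.329, apex=6.642, x_land=24.706, impact vy=-11.410
  bounce: vy ← 0.52·11.410 = 5.933
Arc 3: start y=0.000, vy=5.933 → t=1.211, apex=1.796, x_land=29.718, impact vy=-5.933
  bounce: vy ← 0.52·5.933 = 3.085
Arc 4: start y=0.000, vy=3.085 → t=0.630, apex=0.486, x_land=32.325, impact vy=-3.085
  bounce: vy ← 0.52·3.085 = 1.604
Arc 5: start y=0.000, vy=1.604 → t=0.327, apex=0.131, x_land=33.681, impact vy=-1.604
  bounce: vy ← 0.52·1.604 = 0.834
Arc 6: start y=0.000, vy=0.834 → t=0.170, apex=0.036, x_land=34.386, impact vy=-0.834
  bounce: vy ← 0.52·0.834 = 0.434

1 3.639 24.564 15.065
2 2.329 6.642 24.706
3 1.211 1.796 29.718
4 0.630 0.486 32.325
5 0.327 0.131 33.681
6 0.170 0.036 34.386
final: 34.386 0.434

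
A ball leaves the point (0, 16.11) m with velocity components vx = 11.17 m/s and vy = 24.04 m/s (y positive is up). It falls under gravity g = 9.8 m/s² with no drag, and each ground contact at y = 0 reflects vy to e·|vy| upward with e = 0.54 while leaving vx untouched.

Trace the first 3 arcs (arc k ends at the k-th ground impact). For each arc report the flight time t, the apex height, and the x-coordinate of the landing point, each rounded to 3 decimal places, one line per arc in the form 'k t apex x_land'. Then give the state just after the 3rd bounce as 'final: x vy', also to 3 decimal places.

1 5.504 45.596 61.474
2 3.294 13.296 98.274
3 1.779 3.877 118.145
final: 118.145 4.707

Arc 1: start y=16.110, vy=24.040 → t=5.504, apex=45.596, x_land=61.474, impact vy=-29.894
  bounce: vy ← 0.54·29.894 = 16.143
Arc 2: start y=0.000, vy=16.143 → t=3.294, apex=13.296, x_land=98.274, impact vy=-16.143
  bounce: vy ← 0.54·16.143 = 8.717
Arc 3: start y=0.000, vy=8.717 → t=1.779, apex=3.877, x_land=118.145, impact vy=-8.717
  bounce: vy ← 0.54·8.717 = 4.707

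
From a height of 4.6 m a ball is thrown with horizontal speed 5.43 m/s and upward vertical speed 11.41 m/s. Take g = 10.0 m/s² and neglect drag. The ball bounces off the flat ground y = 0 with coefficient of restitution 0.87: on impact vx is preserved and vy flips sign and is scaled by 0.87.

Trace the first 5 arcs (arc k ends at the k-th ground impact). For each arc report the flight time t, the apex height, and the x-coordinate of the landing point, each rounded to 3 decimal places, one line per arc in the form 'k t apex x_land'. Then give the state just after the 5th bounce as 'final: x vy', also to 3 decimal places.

Arc 1: start y=4.600, vy=11.410 → t=2.632, apex=11.109, x_land=14.290, impact vy=-14.906
  bounce: vy ← 0.87·14.906 = 12.968
Arc 2: start y=0.000, vy=12.968 → t=2.594, apex=8.409, x_land=28.373, impact vy=-12.968
  bounce: vy ← 0.87·12.968 = 11.282
Arc 3: start y=0.000, vy=11.282 → t=2.256, apex=6.365, x_land=40.626, impact vy=-11.282
  bounce: vy ← 0.87·11.282 = 9.816
Arc 4: start y=0.000, vy=9.816 → t=1.963, apex=4.817, x_land=51.285, impact vy=-9.816
  bounce: vy ← 0.87·9.816 = 8.540
Arc 5: start y=0.000, vy=8.540 → t=1.708, apex=3.646, x_land=60.559, impact vy=-8.540
  bounce: vy ← 0.87·8.540 = 7.429

1 2.632 11.109 14.290
2 2.594 8.409 28.373
3 2.256 6.365 40.626
4 1.963 4.817 51.285
5 1.708 3.646 60.559
final: 60.559 7.429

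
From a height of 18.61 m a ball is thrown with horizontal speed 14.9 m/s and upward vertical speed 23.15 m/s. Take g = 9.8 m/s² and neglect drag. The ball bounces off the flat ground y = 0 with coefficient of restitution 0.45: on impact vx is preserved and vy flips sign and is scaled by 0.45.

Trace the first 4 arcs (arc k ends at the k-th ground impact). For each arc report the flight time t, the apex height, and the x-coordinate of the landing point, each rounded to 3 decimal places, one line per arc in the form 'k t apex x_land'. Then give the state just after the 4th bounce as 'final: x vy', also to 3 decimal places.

Arc 1: start y=18.610, vy=23.150 → t=5.425, apex=45.953, x_land=80.827, impact vy=-30.011
  bounce: vy ← 0.45·30.011 = 13.505
Arc 2: start y=0.000, vy=13.505 → t=2.756, apex=9.305, x_land=121.893, impact vy=-13.505
  bounce: vy ← 0.45·13.505 = 6.077
Arc 3: start y=0.000, vy=6.077 → t=1.240, apex=1.884, x_land=140.373, impact vy=-6.077
  bounce: vy ← 0.45·6.077 = 2.735
Arc 4: start y=0.000, vy=2.735 → t=0.558, apex=0.382, x_land=148.689, impact vy=-2.735
  bounce: vy ← 0.45·2.735 = 1.231

1 5.425 45.953 80.827
2 2.756 9.305 121.893
3 1.240 1.884 140.373
4 0.558 0.382 148.689
final: 148.689 1.231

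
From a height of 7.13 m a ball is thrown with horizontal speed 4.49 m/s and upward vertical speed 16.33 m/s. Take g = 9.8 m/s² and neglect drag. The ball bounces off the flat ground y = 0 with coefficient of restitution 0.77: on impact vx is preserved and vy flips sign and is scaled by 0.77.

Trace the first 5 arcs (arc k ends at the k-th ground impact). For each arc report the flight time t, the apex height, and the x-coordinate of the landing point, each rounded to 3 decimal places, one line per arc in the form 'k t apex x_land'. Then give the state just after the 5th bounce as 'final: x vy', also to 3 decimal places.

1 3.723 20.736 16.718
2 3.168 12.294 30.942
3 2.439 7.289 41.895
4 1.878 4.322 50.329
5 1.446 2.562 56.822
final: 56.822 5.457

Arc 1: start y=7.130, vy=16.330 → t=3.723, apex=20.736, x_land=16.718, impact vy=-20.160
  bounce: vy ← 0.77·20.160 = 15.523
Arc 2: start y=0.000, vy=15.523 → t=3.168, apex=12.294, x_land=30.942, impact vy=-15.523
  bounce: vy ← 0.77·15.523 = 11.953
Arc 3: start y=0.000, vy=11.953 → t=2.439, apex=7.289, x_land=41.895, impact vy=-11.953
  bounce: vy ← 0.77·11.953 = 9.204
Arc 4: start y=0.000, vy=9.204 → t=1.878, apex=4.322, x_land=50.329, impact vy=-9.204
  bounce: vy ← 0.77·9.204 = 7.087
Arc 5: start y=0.000, vy=7.087 → t=1.446, apex=2.562, x_land=56.822, impact vy=-7.087
  bounce: vy ← 0.77·7.087 = 5.457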